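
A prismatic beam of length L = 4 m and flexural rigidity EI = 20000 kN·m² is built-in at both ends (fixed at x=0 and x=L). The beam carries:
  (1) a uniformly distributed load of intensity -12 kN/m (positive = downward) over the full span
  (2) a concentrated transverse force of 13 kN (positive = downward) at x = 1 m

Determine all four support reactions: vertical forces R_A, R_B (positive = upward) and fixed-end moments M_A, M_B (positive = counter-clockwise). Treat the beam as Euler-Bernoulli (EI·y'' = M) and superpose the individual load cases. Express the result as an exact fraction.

Load 1 — uniform load w=-12 kN/m over full span:
  R_A = wL/2 = (-12)·4/2 = -24 kN
  M_A = wL²/12 = (-12)·4²/12 = -16 kN·m
  R_B = wL/2 = (-12)·4/2 = -24 kN
  M_B = -wL²/12 = -(-12)·4²/12 = 16 kN·m
Load 2 — point force P=13 kN at a=1 m (b=L-a=3):
  R_A = Pb²(3a+b)/L³ = 13·3²·(3·1+3)/4³ = 351/32 kN
  M_A = Pab²/L² = 13·1·3²/4² = 117/16 kN·m
  R_B = Pa²(a+3b)/L³ = 13·1²·(1+3·3)/4³ = 65/32 kN
  M_B = -Pa²b/L² = -13·1²·3/4² = -39/16 kN·m
Superposition: R_A = -417/32 kN, M_A = -139/16 kN·m, R_B = -703/32 kN, M_B = 217/16 kN·m

R_A = -417/32 kN, M_A = -139/16 kN·m, R_B = -703/32 kN, M_B = 217/16 kN·m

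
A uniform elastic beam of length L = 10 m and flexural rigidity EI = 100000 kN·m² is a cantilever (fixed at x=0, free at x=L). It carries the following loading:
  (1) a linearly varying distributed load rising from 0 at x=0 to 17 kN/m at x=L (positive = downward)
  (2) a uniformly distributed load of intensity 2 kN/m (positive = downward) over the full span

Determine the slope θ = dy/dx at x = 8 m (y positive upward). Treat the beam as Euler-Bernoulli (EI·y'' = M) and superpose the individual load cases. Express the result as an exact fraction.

θ(8) = -1141/46875 rad

Load 1 — triangular load w₀=17 kN/m (0→w₀ over full span):
  θ_1 = (w₀Lx²/4-w₀L²x/3-w₀x⁴/(24L))/EI = (17·10·8²/4-17·10²·8/3-17·8⁴/(24·10))/100000 = -986/46875 rad
Load 2 — uniform load w=2 kN/m over full span:
  θ_2 = -wx(x²-3Lx+3L²)/(6EI) = -2·8·(8²-3·10·8+3·10²)/(6·100000) = -31/9375 rad
Superposition: θ = Σ θ_i = -1141/46875 rad ≈ -0.024341 rad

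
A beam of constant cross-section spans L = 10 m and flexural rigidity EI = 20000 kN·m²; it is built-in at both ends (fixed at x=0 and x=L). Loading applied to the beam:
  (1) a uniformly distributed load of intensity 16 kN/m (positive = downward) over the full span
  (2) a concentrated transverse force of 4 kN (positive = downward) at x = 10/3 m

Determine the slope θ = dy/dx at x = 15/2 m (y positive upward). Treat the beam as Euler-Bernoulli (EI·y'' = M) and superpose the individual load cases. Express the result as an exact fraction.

Load 1 — uniform load w=16 kN/m over full span:
  θ_1 = -wx(L-x)(L-2x)/(12EI) = -16·(15/2)·(10-(15/2))·(10-2·(15/2))/(12·20000) = 1/160 rad
Load 2 — point force P=4 kN at a=10/3 m (b=L-a=20/3):
  θ_2 = Pa²(L-x)(2bL-(3b+a)(L-x))/(2L³EI)  [x>a] = 4·(10/3)²·(10-(15/2))·(2·(20/3)·10-(3·(20/3)+(10/3))·(10-(15/2)))/(2·10³·20000) = 1/4800 rad
Superposition: θ = Σ θ_i = 31/4800 rad ≈ 0.006458 rad

θ(15/2) = 31/4800 rad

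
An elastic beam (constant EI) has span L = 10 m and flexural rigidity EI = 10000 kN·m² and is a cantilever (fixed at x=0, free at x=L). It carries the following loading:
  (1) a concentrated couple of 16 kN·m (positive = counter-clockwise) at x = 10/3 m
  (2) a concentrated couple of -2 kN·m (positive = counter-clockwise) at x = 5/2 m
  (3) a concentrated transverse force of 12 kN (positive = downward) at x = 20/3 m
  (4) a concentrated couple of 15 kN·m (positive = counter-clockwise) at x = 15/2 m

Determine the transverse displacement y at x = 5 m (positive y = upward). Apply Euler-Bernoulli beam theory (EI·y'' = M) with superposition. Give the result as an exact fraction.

y(5) = -581/14400 m

Load 1 — applied couple M₀=16 kN·m at a=10/3 m (b=L-a=20/3):
  y_1 = M₀a(2x-a)/(2EI)  [x>a] = 16·(10/3)·(2·5-(10/3))/(2·10000) = 4/225 m
Load 2 — applied couple M₀=-2 kN·m at a=5/2 m (b=L-a=15/2):
  y_2 = M₀a(2x-a)/(2EI)  [x>a] = (-2)·(5/2)·(2·5-(5/2))/(2·10000) = -3/1600 m
Load 3 — point force P=12 kN at a=20/3 m (b=L-a=10/3):
  y_3 = -Px²(3a-x)/(6EI)  [x≤a] = -12·5²·(3·(20/3)-5)/(6·10000) = -3/40 m
Load 4 — applied couple M₀=15 kN·m at a=15/2 m (b=L-a=5/2):
  y_4 = M₀x²/(2EI)  [x≤a] = 15·5²/(2·10000) = 3/160 m
Superposition: y = Σ y_i = -581/14400 m ≈ -0.040347 m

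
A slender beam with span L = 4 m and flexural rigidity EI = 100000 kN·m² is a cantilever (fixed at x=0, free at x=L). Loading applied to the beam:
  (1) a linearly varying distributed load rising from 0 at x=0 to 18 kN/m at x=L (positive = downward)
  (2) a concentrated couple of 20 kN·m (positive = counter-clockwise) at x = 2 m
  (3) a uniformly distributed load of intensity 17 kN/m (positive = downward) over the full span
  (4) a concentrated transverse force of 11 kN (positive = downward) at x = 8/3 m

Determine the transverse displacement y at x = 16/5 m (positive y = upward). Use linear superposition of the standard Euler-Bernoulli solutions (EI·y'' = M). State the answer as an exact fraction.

y(16/5) = -112183181/15820312500 m

Load 1 — triangular load w₀=18 kN/m (0→w₀ over full span):
  y_1 = (w₀Lx³/12-w₀L²x²/6-w₀x⁵/(120L))/EI = (18·4·(16/5)³/12-18·4²·(16/5)²/6-18·(16/5)⁵/(120·4))/100000 = -150144/48828125 m
Load 2 — applied couple M₀=20 kN·m at a=2 m (b=L-a=2):
  y_2 = M₀a(2x-a)/(2EI)  [x>a] = 20·2·(2·(16/5)-2)/(2·100000) = 11/12500 m
Load 3 — uniform load w=17 kN/m over full span:
  y_3 = -wx²(x²-4Lx+6L²)/(24EI) = -17·(16/5)²·((16/5)²-4·4·(16/5)+6·4²)/(24·100000) = -23392/5859375 m
Load 4 — point force P=11 kN at a=8/3 m (b=L-a=4/3):
  y_4 = -Pa²(3x-a)/(6EI)  [x>a] = -11·(8/3)²·(3·(16/5)-(8/3))/(6·100000) = -1144/1265625 m
Superposition: y = Σ y_i = -112183181/15820312500 m ≈ -0.007091 m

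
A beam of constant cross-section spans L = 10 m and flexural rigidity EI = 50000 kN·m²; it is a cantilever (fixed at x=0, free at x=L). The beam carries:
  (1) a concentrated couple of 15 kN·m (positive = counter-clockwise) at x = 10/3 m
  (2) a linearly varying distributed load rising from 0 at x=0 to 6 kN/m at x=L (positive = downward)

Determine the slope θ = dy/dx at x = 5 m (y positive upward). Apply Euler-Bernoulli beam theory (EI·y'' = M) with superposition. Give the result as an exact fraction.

θ(5) = -189/16000 rad

Load 1 — applied couple M₀=15 kN·m at a=10/3 m (b=L-a=20/3):
  θ_1 = M₀a/EI  [x>a] = 15·(10/3)/50000 = 1/1000 rad
Load 2 — triangular load w₀=6 kN/m (0→w₀ over full span):
  θ_2 = (w₀Lx²/4-w₀L²x/3-w₀x⁴/(24L))/EI = (6·10·5²/4-6·10²·5/3-6·5⁴/(24·10))/50000 = -41/3200 rad
Superposition: θ = Σ θ_i = -189/16000 rad ≈ -0.011813 rad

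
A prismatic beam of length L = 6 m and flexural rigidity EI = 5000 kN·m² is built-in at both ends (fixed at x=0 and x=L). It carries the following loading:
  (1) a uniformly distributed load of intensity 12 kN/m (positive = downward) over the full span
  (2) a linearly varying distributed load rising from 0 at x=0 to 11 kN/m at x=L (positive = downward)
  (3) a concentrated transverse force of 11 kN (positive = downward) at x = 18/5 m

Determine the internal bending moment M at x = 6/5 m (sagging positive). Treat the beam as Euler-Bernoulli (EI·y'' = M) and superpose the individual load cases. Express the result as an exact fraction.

Load 1 — uniform load w=12 kN/m over full span:
  M_1 = wLx/2 - wL²/12 - wx²/2 = 12·6·(6/5)/2 - 12·6²/12 - 12·(6/5)²/2 = -36/25 kN·m
Load 2 — triangular load w₀=11 kN/m (0→w₀ over full span):
  M_2 = 3w₀Lx/20 - w₀L²/30 - w₀x³/(6L) = 3·11·6·(6/5)/20 - 11·6²/30 - 11·(6/5)³/(6·6) = -231/125 kN·m
Load 3 — point force P=11 kN at a=18/5 m (b=L-a=12/5):
  M_3 = Pb²(3a+b)x/L³ - Pab²/L²  [x≤a] = 11·(12/5)²·(3·(18/5)+(12/5))·(6/5)/6³ - 11·(18/5)·(12/5)²/6² = -1056/625 kN·m
Superposition: M = Σ M_i = -3111/625 kN·m ≈ -4.977600 kN·m

M(6/5) = -3111/625 kN·m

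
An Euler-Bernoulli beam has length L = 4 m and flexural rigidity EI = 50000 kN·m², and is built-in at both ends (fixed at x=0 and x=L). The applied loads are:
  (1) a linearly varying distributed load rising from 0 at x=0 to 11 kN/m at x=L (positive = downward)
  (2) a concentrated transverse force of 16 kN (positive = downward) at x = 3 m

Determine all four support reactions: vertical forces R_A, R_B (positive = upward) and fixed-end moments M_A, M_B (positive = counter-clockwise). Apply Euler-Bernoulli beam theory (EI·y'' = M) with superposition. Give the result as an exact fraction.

R_A = 91/10 kN, M_A = 133/15 kN·m, R_B = 289/10 kN, M_B = -89/5 kN·m

Load 1 — triangular load w₀=11 kN/m (0→w₀ over full span):
  R_A = 3w₀L/20 = 3·11·4/20 = 33/5 kN
  M_A = w₀L²/30 = 11·4²/30 = 88/15 kN·m
  R_B = 7w₀L/20 = 7·11·4/20 = 77/5 kN
  M_B = -w₀L²/20 = -11·4²/20 = -44/5 kN·m
Load 2 — point force P=16 kN at a=3 m (b=L-a=1):
  R_A = Pb²(3a+b)/L³ = 16·1²·(3·3+1)/4³ = 5/2 kN
  M_A = Pab²/L² = 16·3·1²/4² = 3 kN·m
  R_B = Pa²(a+3b)/L³ = 16·3²·(3+3·1)/4³ = 27/2 kN
  M_B = -Pa²b/L² = -16·3²·1/4² = -9 kN·m
Superposition: R_A = 91/10 kN, M_A = 133/15 kN·m, R_B = 289/10 kN, M_B = -89/5 kN·m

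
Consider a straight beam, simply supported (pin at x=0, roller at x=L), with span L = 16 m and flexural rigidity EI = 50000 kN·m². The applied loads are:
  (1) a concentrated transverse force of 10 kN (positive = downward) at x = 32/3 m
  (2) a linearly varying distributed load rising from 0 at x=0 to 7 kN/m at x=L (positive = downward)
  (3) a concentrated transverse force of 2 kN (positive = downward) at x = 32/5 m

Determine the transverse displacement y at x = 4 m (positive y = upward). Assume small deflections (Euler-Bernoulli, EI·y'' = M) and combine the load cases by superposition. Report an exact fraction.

y(4) = -3319813/63281250 m

Load 1 — point force P=10 kN at a=32/3 m (b=L-a=16/3):
  y_1 = -Pbx(L²-b²-x²)/(6LEI)  [x≤a] = -10·(16/3)·4·(16²-(16/3)²-4²)/(6·16·50000) = -476/50625 m
Load 2 — triangular load w₀=7 kN/m (0→w₀ over full span):
  y_2 = -w₀x(7L⁴-10L²x²+3x⁴)/(360LEI) = -7·4·(7·16⁴-10·16²·4²+3·4⁴)/(360·16·50000) = -763/18750 m
Load 3 — point force P=2 kN at a=32/5 m (b=L-a=48/5):
  y_3 = -Pbx(L²-b²-x²)/(6LEI)  [x≤a] = -2·(48/5)·4·(16²-(48/5)²-4²)/(6·16·50000) = -924/390625 m
Superposition: y = Σ y_i = -3319813/63281250 m ≈ -0.052461 m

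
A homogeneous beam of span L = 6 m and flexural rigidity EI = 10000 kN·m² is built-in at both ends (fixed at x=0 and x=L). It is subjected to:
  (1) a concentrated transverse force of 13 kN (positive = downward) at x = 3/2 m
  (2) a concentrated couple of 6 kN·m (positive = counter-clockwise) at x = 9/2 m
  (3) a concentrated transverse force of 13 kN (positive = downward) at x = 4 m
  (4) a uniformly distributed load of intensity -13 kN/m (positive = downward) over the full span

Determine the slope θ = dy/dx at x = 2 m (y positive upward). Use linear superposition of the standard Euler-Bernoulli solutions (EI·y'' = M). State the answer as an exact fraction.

Load 1 — point force P=13 kN at a=3/2 m (b=L-a=9/2):
  θ_1 = Pa²(L-x)(2bL-(3b+a)(L-x))/(2L³EI)  [x>a] = 13·(3/2)²·(6-2)·(2·(9/2)·6-(3·(9/2)+(3/2))·(6-2))/(2·6³·10000) = -13/80000 rad
Load 2 — applied couple M₀=6 kN·m at a=9/2 m (b=L-a=3/2):
  θ_2 = (R_Ax²/2 - M_Ax)/EI  [x≤a] with R_A=9/8, M_A=15/8 = ((9/8)·2²/2 - (15/8)·2)/10000 = -3/20000 rad
Load 3 — point force P=13 kN at a=4 m (b=L-a=2):
  θ_3 = -Pb²x(2aL-(3a+b)x)/(2L³EI)  [x≤a] = -13·2²·2·(2·4·6-(3·4+2)·2)/(2·6³·10000) = -13/27000 rad
Load 4 — uniform load w=-13 kN/m over full span:
  θ_4 = -wx(L-x)(L-2x)/(12EI) = -(-13)·2·(6-2)·(6-2·2)/(12·10000) = 13/7500 rad
Superposition: θ = Σ θ_i = 2029/2160000 rad ≈ 0.000939 rad

θ(2) = 2029/2160000 rad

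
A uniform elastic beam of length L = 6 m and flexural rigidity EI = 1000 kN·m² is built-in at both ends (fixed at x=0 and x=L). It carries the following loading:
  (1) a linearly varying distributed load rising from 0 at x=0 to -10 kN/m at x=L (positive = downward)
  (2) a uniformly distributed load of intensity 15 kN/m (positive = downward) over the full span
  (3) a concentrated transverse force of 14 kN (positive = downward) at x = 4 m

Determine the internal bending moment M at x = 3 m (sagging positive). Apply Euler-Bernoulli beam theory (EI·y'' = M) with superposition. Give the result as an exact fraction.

M(3) = 59/3 kN·m

Load 1 — triangular load w₀=-10 kN/m (0→w₀ over full span):
  M_1 = 3w₀Lx/20 - w₀L²/30 - w₀x³/(6L) = 3·(-10)·6·3/20 - (-10)·6²/30 - (-10)·3³/(6·6) = -15/2 kN·m
Load 2 — uniform load w=15 kN/m over full span:
  M_2 = wLx/2 - wL²/12 - wx²/2 = 15·6·3/2 - 15·6²/12 - 15·3²/2 = 45/2 kN·m
Load 3 — point force P=14 kN at a=4 m (b=L-a=2):
  M_3 = Pb²(3a+b)x/L³ - Pab²/L²  [x≤a] = 14·2²·(3·4+2)·3/6³ - 14·4·2²/6² = 14/3 kN·m
Superposition: M = Σ M_i = 59/3 kN·m ≈ 19.666667 kN·m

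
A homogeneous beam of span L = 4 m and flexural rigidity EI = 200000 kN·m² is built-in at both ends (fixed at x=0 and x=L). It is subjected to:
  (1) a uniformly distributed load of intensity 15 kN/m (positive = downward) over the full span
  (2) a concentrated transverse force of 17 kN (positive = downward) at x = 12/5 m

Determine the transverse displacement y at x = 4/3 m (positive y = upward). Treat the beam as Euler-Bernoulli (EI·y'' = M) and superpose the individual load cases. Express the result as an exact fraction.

y(4/3) = -598/10546875 m

Load 1 — uniform load w=15 kN/m over full span:
  y_1 = -wx²(L-x)²/(24EI) = -15·(4/3)²·(4-(4/3))²/(24·200000) = -2/50625 m
Load 2 — point force P=17 kN at a=12/5 m (b=L-a=8/5):
  y_2 = -Pb²x²(3aL-(3a+b)x)/(6L³EI)  [x≤a] = -17·(8/5)²·(4/3)²·(3·(12/5)·4-(3·(12/5)+(8/5))·(4/3))/(6·4³·200000) = -544/31640625 m
Superposition: y = Σ y_i = -598/10546875 m ≈ -0.000057 m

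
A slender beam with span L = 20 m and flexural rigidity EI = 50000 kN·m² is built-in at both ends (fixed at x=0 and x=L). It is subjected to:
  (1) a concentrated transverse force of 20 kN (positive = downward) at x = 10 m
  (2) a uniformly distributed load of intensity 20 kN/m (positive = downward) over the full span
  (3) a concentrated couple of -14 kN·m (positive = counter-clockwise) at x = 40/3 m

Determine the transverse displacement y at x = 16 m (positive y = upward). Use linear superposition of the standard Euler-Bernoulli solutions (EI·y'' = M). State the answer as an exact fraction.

Load 1 — point force P=20 kN at a=10 m (b=L-a=10):
  y_1 = -Pa²(L-x)²(3bL-(3b+a)(L-x))/(6L³EI)  [x>a] = -20·10²·(20-16)²·(3·10·20-(3·10+10)·(20-16))/(6·20³·50000) = -11/1875 m
Load 2 — uniform load w=20 kN/m over full span:
  y_2 = -wx²(L-x)²/(24EI) = -20·16²·(20-16)²/(24·50000) = -128/1875 m
Load 3 — applied couple M₀=-14 kN·m at a=40/3 m (b=L-a=20/3):
  y_3 = (R_Ax³/6 - M_Ax²/2 - M₀(x-a)²/2)/EI  [x>a] with R_A=-14/15, M_A=-14/3 = ((-14/15)·16³/6 - (-14/3)·16²/2 - (-14)·(16-(40/3))²/2)/50000 = 28/140625 m
Superposition: y = Σ y_i = -10397/140625 m ≈ -0.073934 m

y(16) = -10397/140625 m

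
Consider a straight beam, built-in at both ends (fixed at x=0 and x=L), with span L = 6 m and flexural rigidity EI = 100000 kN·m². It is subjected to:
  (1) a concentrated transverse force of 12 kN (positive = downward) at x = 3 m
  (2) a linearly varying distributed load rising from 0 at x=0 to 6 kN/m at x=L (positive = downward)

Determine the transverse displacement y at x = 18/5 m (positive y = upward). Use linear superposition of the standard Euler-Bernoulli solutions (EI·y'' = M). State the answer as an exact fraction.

Load 1 — point force P=12 kN at a=3 m (b=L-a=3):
  y_1 = -Pa²(L-x)²(3bL-(3b+a)(L-x))/(6L³EI)  [x>a] = -12·3²·(6-(18/5))²·(3·3·6-(3·3+3)·(6-(18/5)))/(6·6³·100000) = -189/1562500 m
Load 2 — triangular load w₀=6 kN/m (0→w₀ over full span):
  y_2 = -w₀x²(L-x)²(x+2L)/(120LEI) = -6·(18/5)²·(6-(18/5))²·((18/5)+2·6)/(120·6·100000) = -9477/97656250 m
Superposition: y = Σ y_i = -42579/195312500 m ≈ -0.000218 m

y(18/5) = -42579/195312500 m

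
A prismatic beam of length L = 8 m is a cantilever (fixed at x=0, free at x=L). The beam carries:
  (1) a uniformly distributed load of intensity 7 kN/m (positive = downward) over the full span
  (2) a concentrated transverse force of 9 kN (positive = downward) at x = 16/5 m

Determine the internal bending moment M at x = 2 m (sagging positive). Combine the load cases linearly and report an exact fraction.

Load 1 — uniform load w=7 kN/m over full span:
  M_1 = -w(L-x)²/2 = -7·(8-2)²/2 = -126 kN·m
Load 2 — point force P=9 kN at a=16/5 m (b=L-a=24/5):
  M_2 = -P(a-x)  [x≤a] = -9·((16/5)-2) = -54/5 kN·m
Superposition: M = Σ M_i = -684/5 kN·m ≈ -136.800000 kN·m

M(2) = -684/5 kN·m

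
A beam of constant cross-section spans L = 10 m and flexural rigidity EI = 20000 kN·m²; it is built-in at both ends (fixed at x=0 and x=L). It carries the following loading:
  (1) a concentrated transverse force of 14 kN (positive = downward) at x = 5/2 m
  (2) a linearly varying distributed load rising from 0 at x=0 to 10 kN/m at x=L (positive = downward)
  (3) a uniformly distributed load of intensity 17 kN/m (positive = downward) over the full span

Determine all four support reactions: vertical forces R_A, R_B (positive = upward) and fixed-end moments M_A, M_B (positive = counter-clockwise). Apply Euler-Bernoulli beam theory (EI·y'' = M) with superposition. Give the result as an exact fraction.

Load 1 — point force P=14 kN at a=5/2 m (b=L-a=15/2):
  R_A = Pb²(3a+b)/L³ = 14·(15/2)²·(3·(5/2)+(15/2))/10³ = 189/16 kN
  M_A = Pab²/L² = 14·(5/2)·(15/2)²/10² = 315/16 kN·m
  R_B = Pa²(a+3b)/L³ = 14·(5/2)²·((5/2)+3·(15/2))/10³ = 35/16 kN
  M_B = -Pa²b/L² = -14·(5/2)²·(15/2)/10² = -105/16 kN·m
Load 2 — triangular load w₀=10 kN/m (0→w₀ over full span):
  R_A = 3w₀L/20 = 3·10·10/20 = 15 kN
  M_A = w₀L²/30 = 10·10²/30 = 100/3 kN·m
  R_B = 7w₀L/20 = 7·10·10/20 = 35 kN
  M_B = -w₀L²/20 = -10·10²/20 = -50 kN·m
Load 3 — uniform load w=17 kN/m over full span:
  R_A = wL/2 = 17·10/2 = 85 kN
  M_A = wL²/12 = 17·10²/12 = 425/3 kN·m
  R_B = wL/2 = 17·10/2 = 85 kN
  M_B = -wL²/12 = -17·10²/12 = -425/3 kN·m
Superposition: R_A = 1789/16 kN, M_A = 3115/16 kN·m, R_B = 1955/16 kN, M_B = -9515/48 kN·m

R_A = 1789/16 kN, M_A = 3115/16 kN·m, R_B = 1955/16 kN, M_B = -9515/48 kN·m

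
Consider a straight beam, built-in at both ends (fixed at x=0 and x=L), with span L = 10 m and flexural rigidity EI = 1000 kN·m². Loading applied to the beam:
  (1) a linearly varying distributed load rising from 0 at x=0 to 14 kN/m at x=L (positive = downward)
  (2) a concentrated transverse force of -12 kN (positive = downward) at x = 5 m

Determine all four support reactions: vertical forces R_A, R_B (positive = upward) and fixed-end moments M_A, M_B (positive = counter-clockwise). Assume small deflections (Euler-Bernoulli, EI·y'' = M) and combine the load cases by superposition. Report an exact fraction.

R_A = 15 kN, M_A = 95/3 kN·m, R_B = 43 kN, M_B = -55 kN·m

Load 1 — triangular load w₀=14 kN/m (0→w₀ over full span):
  R_A = 3w₀L/20 = 3·14·10/20 = 21 kN
  M_A = w₀L²/30 = 14·10²/30 = 140/3 kN·m
  R_B = 7w₀L/20 = 7·14·10/20 = 49 kN
  M_B = -w₀L²/20 = -14·10²/20 = -70 kN·m
Load 2 — point force P=-12 kN at a=5 m (b=L-a=5):
  R_A = Pb²(3a+b)/L³ = (-12)·5²·(3·5+5)/10³ = -6 kN
  M_A = Pab²/L² = (-12)·5·5²/10² = -15 kN·m
  R_B = Pa²(a+3b)/L³ = (-12)·5²·(5+3·5)/10³ = -6 kN
  M_B = -Pa²b/L² = -(-12)·5²·5/10² = 15 kN·m
Superposition: R_A = 15 kN, M_A = 95/3 kN·m, R_B = 43 kN, M_B = -55 kN·m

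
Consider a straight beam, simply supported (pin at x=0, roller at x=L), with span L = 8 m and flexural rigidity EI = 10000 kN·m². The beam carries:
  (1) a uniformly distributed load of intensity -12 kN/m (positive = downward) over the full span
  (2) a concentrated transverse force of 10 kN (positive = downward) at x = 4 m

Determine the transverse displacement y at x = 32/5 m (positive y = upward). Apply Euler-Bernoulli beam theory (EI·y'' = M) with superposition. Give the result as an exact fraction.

y(32/5) = 37444/1171875 m

Load 1 — uniform load w=-12 kN/m over full span:
  y_1 = -wx(L³-2Lx²+x³)/(24EI) = -(-12)·(32/5)·(8³-2·8·(32/5)²+(32/5)³)/(24·10000) = 14848/390625 m
Load 2 — point force P=10 kN at a=4 m (b=L-a=4):
  y_2 = -Pa(L-x)(2Lx-a²-x²)/(6LEI)  [x>a] = -10·4·(8-(32/5))·(2·8·(32/5)-4²-(32/5)²)/(6·8·10000) = -284/46875 m
Superposition: y = Σ y_i = 37444/1171875 m ≈ 0.031952 m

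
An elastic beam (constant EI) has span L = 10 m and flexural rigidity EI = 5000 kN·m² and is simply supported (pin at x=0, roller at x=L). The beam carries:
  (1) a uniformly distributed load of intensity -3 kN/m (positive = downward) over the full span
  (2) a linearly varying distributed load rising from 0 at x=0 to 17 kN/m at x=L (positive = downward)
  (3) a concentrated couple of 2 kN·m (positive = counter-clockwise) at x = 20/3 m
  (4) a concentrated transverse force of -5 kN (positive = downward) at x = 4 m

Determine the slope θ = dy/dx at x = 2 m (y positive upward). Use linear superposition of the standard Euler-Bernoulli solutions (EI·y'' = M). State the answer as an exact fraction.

θ(2) = -6833/225000 rad

Load 1 — uniform load w=-3 kN/m over full span:
  θ_1 = -w(L³-6Lx²+4x³)/(24EI) = -(-3)·(10³-6·10·2²+4·2³)/(24·5000) = 99/5000 rad
Load 2 — triangular load w₀=17 kN/m (0→w₀ over full span):
  θ_2 = -w₀(7L⁴-30L²x²+15x⁴)/(360LEI) = -17·(7·10⁴-30·10²·2²+15·2⁴)/(360·10·5000) = -1547/28125 rad
Load 3 — applied couple M₀=2 kN·m at a=20/3 m (b=L-a=10/3):
  θ_3 = (M₀x²/(2L)+C₁)/EI  [x≤a] with C₁=M₀(3b²-L²)/(6L)=-20/9 = (2·2²/(2·10)+(-20/9))/5000 = -41/112500 rad
Load 4 — point force P=-5 kN at a=4 m (b=L-a=6):
  θ_4 = -Pb(L²-b²-3x²)/(6LEI)  [x≤a] = -(-5)·6·(10²-6²-3·2²)/(6·10·5000) = 13/2500 rad
Superposition: θ = Σ θ_i = -6833/225000 rad ≈ -0.030369 rad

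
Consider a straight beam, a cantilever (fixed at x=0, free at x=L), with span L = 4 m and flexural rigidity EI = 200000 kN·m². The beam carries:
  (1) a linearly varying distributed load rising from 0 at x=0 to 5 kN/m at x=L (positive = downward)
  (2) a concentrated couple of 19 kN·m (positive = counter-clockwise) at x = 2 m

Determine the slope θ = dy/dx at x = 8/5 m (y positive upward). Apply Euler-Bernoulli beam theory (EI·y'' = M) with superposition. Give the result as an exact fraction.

Load 1 — triangular load w₀=5 kN/m (0→w₀ over full span):
  θ_1 = (w₀Lx²/4-w₀L²x/3-w₀x⁴/(24L))/EI = (5·4·(8/5)²/4-5·4²·(8/5)/3-5·(8/5)⁴/(24·4))/200000 = -59/390625 rad
Load 2 — applied couple M₀=19 kN·m at a=2 m (b=L-a=2):
  θ_2 = M₀x/EI  [x≤a] = 19·(8/5)/200000 = 19/125000 rad
Superposition: θ = Σ θ_i = 3/3125000 rad ≈ 0.000001 rad

θ(8/5) = 3/3125000 rad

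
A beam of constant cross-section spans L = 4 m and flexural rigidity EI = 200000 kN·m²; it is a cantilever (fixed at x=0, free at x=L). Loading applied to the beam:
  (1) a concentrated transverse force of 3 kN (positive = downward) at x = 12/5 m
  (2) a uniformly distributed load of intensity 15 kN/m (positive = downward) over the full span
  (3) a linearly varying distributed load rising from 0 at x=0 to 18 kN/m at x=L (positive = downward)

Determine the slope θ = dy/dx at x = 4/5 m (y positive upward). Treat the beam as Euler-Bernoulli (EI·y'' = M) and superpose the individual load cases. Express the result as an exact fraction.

θ(4/5) = -11581/15625000 rad

Load 1 — point force P=3 kN at a=12/5 m (b=L-a=8/5):
  θ_1 = -Px(2a-x)/(2EI)  [x≤a] = -3·(4/5)·(2·(12/5)-(4/5))/(2·200000) = -3/125000 rad
Load 2 — uniform load w=15 kN/m over full span:
  θ_2 = -wx(x²-3Lx+3L²)/(6EI) = -15·(4/5)·((4/5)²-3·4·(4/5)+3·4²)/(6·200000) = -61/156250 rad
Load 3 — triangular load w₀=18 kN/m (0→w₀ over full span):
  θ_3 = (w₀Lx²/4-w₀L²x/3-w₀x⁴/(24L))/EI = (18·4·(4/5)²/4-18·4²·(4/5)/3-18·(4/5)⁴/(24·4))/200000 = -2553/7812500 rad
Superposition: θ = Σ θ_i = -11581/15625000 rad ≈ -0.000741 rad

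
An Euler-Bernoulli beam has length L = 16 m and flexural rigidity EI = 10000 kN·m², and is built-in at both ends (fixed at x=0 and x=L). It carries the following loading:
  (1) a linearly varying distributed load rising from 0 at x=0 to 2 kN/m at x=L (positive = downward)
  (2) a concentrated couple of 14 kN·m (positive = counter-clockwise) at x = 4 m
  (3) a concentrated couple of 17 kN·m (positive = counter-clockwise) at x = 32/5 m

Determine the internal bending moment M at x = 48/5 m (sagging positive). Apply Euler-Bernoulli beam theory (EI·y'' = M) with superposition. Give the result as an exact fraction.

M(48/5) = 12913/3000 kN·m

Load 1 — triangular load w₀=2 kN/m (0→w₀ over full span):
  M_1 = 3w₀Lx/20 - w₀L²/30 - w₀x³/(6L) = 3·2·16·(48/5)/20 - 2·16²/30 - 2·(48/5)³/(6·16) = 3968/375 kN·m
Load 2 — applied couple M₀=14 kN·m at a=4 m (b=L-a=12):
  M_2 = R_Ax - M_A - M₀  [x>a] with R_A=63/64, M_A=-21/8 = (63/64)·(48/5) - (-21/8) - 14 = -77/40 kN·m
Load 3 — applied couple M₀=17 kN·m at a=32/5 m (b=L-a=48/5):
  M_3 = R_Ax - M_A - M₀  [x>a] with R_A=153/100, M_A=51/25 = (153/100)·(48/5) - (51/25) - 17 = -544/125 kN·m
Superposition: M = Σ M_i = 12913/3000 kN·m ≈ 4.304333 kN·m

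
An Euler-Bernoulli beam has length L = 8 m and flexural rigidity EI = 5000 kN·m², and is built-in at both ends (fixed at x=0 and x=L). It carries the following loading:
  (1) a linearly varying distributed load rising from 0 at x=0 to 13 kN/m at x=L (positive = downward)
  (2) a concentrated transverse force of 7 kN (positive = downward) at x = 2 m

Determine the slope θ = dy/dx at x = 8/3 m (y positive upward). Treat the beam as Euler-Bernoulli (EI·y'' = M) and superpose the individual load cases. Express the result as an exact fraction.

θ(8/3) = -14257/3037500 rad

Load 1 — triangular load w₀=13 kN/m (0→w₀ over full span):
  θ_1 = -w₀(2x(L-x)(L-2x)(x+2L)+x²(L-x)²)/(120LEI) = -13·(2·(8/3)·(8-(8/3))·(8-2·(8/3))·((8/3)+2·8)+(8/3)²·(8-(8/3))²)/(120·8·5000) = -3328/759375 rad
Load 2 — point force P=7 kN at a=2 m (b=L-a=6):
  θ_2 = Pa²(L-x)(2bL-(3b+a)(L-x))/(2L³EI)  [x>a] = 7·2²·(8-(8/3))·(2·6·8-(3·6+2)·(8-(8/3)))/(2·8³·5000) = -7/22500 rad
Superposition: θ = Σ θ_i = -14257/3037500 rad ≈ -0.004694 rad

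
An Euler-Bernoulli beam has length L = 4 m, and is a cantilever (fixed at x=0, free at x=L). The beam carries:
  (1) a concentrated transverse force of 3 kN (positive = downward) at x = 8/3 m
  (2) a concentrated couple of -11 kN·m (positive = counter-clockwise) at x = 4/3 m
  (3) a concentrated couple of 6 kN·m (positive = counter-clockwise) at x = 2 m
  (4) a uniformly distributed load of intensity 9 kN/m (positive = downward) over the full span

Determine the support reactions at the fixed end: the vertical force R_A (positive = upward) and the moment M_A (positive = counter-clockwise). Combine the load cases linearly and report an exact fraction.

R_A = 39 kN, M_A = 85 kN·m

Load 1 — point force P=3 kN at a=8/3 m (b=L-a=4/3):
  R_A = P = 3 kN
  M_A = Pa = 3·(8/3) = 8 kN·m
Load 2 — applied couple M₀=-11 kN·m at a=4/3 m (b=L-a=8/3):
  R_A = 0 kN
  M_A = -M₀ = -(-11) = 11 kN·m
Load 3 — applied couple M₀=6 kN·m at a=2 m (b=L-a=2):
  R_A = 0 kN
  M_A = -M₀ = -6 kN·m
Load 4 — uniform load w=9 kN/m over full span:
  R_A = wL = 9·4 = 36 kN
  M_A = wL²/2 = 9·4²/2 = 72 kN·m
Superposition: R_A = 39 kN, M_A = 85 kN·m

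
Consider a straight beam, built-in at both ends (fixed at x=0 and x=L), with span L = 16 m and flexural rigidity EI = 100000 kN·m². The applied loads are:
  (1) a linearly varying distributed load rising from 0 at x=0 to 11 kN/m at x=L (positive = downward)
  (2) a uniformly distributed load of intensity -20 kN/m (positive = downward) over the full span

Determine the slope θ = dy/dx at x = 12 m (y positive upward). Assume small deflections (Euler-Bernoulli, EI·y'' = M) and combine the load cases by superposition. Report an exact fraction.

Load 1 — triangular load w₀=11 kN/m (0→w₀ over full span):
  θ_1 = -w₀(2x(L-x)(L-2x)(x+2L)+x²(L-x)²)/(120LEI) = -11·(2·12·(16-12)·(16-2·12)·(12+2·16)+12²·(16-12)²)/(120·16·100000) = 451/250000 rad
Load 2 — uniform load w=-20 kN/m over full span:
  θ_2 = -wx(L-x)(L-2x)/(12EI) = -(-20)·12·(16-12)·(16-2·12)/(12·100000) = -4/625 rad
Superposition: θ = Σ θ_i = -1149/250000 rad ≈ -0.004596 rad

θ(12) = -1149/250000 rad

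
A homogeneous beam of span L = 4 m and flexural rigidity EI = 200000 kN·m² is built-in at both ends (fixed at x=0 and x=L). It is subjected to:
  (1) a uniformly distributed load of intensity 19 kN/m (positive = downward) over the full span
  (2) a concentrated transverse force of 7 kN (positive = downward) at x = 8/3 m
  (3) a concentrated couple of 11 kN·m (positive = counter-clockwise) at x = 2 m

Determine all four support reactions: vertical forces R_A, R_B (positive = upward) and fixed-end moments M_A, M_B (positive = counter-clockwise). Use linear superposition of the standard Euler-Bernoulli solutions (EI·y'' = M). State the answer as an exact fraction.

R_A = 9491/216 kN, M_A = 3257/108 kN·m, R_B = 8437/216 kN, M_B = -2887/108 kN·m

Load 1 — uniform load w=19 kN/m over full span:
  R_A = wL/2 = 19·4/2 = 38 kN
  M_A = wL²/12 = 19·4²/12 = 76/3 kN·m
  R_B = wL/2 = 19·4/2 = 38 kN
  M_B = -wL²/12 = -19·4²/12 = -76/3 kN·m
Load 2 — point force P=7 kN at a=8/3 m (b=L-a=4/3):
  R_A = Pb²(3a+b)/L³ = 7·(4/3)²·(3·(8/3)+(4/3))/4³ = 49/27 kN
  M_A = Pab²/L² = 7·(8/3)·(4/3)²/4² = 56/27 kN·m
  R_B = Pa²(a+3b)/L³ = 7·(8/3)²·((8/3)+3·(4/3))/4³ = 140/27 kN
  M_B = -Pa²b/L² = -7·(8/3)²·(4/3)/4² = -112/27 kN·m
Load 3 — applied couple M₀=11 kN·m at a=2 m (b=L-a=2):
  R_A = 6M₀ab/L³ = 6·11·2·2/4³ = 33/8 kN
  M_A = M₀b(2a-b)/L² = 11·2·(2·2-2)/4² = 11/4 kN·m
  R_B = -6M₀ab/L³ = -6·11·2·2/4³ = -33/8 kN
  M_B = M₀a(2b-a)/L² = 11·2·(2·2-2)/4² = 11/4 kN·m
Superposition: R_A = 9491/216 kN, M_A = 3257/108 kN·m, R_B = 8437/216 kN, M_B = -2887/108 kN·m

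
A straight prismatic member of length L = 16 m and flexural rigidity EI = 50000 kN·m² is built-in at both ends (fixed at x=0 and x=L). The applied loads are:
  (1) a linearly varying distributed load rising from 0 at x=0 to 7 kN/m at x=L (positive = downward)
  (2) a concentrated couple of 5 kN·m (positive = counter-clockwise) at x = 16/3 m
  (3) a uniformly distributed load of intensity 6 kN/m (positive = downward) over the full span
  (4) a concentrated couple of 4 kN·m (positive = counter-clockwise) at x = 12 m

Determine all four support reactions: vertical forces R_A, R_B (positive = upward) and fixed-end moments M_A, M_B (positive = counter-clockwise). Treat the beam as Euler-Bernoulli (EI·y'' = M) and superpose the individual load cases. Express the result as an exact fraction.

Load 1 — triangular load w₀=7 kN/m (0→w₀ over full span):
  R_A = 3w₀L/20 = 3·7·16/20 = 84/5 kN
  M_A = w₀L²/30 = 7·16²/30 = 896/15 kN·m
  R_B = 7w₀L/20 = 7·7·16/20 = 196/5 kN
  M_B = -w₀L²/20 = -7·16²/20 = -448/5 kN·m
Load 2 — applied couple M₀=5 kN·m at a=16/3 m (b=L-a=32/3):
  R_A = 6M₀ab/L³ = 6·5·(16/3)·(32/3)/16³ = 5/12 kN
  M_A = M₀b(2a-b)/L² = 5·(32/3)·(2·(16/3)-(32/3))/16² = 0 kN·m
  R_B = -6M₀ab/L³ = -6·5·(16/3)·(32/3)/16³ = -5/12 kN
  M_B = M₀a(2b-a)/L² = 5·(16/3)·(2·(32/3)-(16/3))/16² = 5/3 kN·m
Load 3 — uniform load w=6 kN/m over full span:
  R_A = wL/2 = 6·16/2 = 48 kN
  M_A = wL²/12 = 6·16²/12 = 128 kN·m
  R_B = wL/2 = 6·16/2 = 48 kN
  M_B = -wL²/12 = -6·16²/12 = -128 kN·m
Load 4 — applied couple M₀=4 kN·m at a=12 m (b=L-a=4):
  R_A = 6M₀ab/L³ = 6·4·12·4/16³ = 9/32 kN
  M_A = M₀b(2a-b)/L² = 4·4·(2·12-4)/16² = 5/4 kN·m
  R_B = -6M₀ab/L³ = -6·4·12·4/16³ = -9/32 kN
  M_B = M₀a(2b-a)/L² = 4·12·(2·4-12)/16² = -3/4 kN·m
Superposition: R_A = 31439/480 kN, M_A = 11339/60 kN·m, R_B = 41521/480 kN, M_B = -13001/60 kN·m

R_A = 31439/480 kN, M_A = 11339/60 kN·m, R_B = 41521/480 kN, M_B = -13001/60 kN·m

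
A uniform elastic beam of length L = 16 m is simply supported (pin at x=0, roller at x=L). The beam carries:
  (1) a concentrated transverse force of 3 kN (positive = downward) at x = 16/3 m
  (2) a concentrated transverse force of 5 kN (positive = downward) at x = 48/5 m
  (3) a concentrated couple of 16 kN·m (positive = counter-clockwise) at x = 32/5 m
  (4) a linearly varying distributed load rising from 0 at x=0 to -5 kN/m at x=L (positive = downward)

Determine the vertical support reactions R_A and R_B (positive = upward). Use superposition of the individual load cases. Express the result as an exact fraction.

R_A = -25/3 kN, R_B = -71/3 kN

Load 1 — point force P=3 kN at a=16/3 m (b=L-a=32/3):
  R_A = Pb/L = 3·(32/3)/16 = 2 kN
  R_B = Pa/L = 3·(16/3)/16 = 1 kN
Load 2 — point force P=5 kN at a=48/5 m (b=L-a=32/5):
  R_A = Pb/L = 5·(32/5)/16 = 2 kN
  R_B = Pa/L = 5·(48/5)/16 = 3 kN
Load 3 — applied couple M₀=16 kN·m at a=32/5 m (b=L-a=48/5):
  R_A = M₀/L = 16/16 = 1 kN
  R_B = -M₀/L = -16/16 = -1 kN
Load 4 — triangular load w₀=-5 kN/m (0→w₀ over full span):
  R_A = w₀L/6 = (-5)·16/6 = -40/3 kN
  R_B = w₀L/3 = (-5)·16/3 = -80/3 kN
Superposition: R_A = -25/3 kN, R_B = -71/3 kN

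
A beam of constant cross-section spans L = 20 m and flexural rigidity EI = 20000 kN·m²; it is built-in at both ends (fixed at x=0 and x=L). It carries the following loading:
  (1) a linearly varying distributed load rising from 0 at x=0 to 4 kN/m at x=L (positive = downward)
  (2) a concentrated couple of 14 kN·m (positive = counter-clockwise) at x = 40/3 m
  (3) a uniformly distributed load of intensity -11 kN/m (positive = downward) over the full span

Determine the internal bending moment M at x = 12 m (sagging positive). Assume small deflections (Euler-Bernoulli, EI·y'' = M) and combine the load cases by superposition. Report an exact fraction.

M(12) = -1826/15 kN·m

Load 1 — triangular load w₀=4 kN/m (0→w₀ over full span):
  M_1 = 3w₀Lx/20 - w₀L²/30 - w₀x³/(6L) = 3·4·20·12/20 - 4·20²/30 - 4·12³/(6·20) = 496/15 kN·m
Load 2 — applied couple M₀=14 kN·m at a=40/3 m (b=L-a=20/3):
  M_2 = R_Ax - M_A  [x≤a] with R_A=14/15, M_A=14/3 = (14/15)·12 - (14/3) = 98/15 kN·m
Load 3 — uniform load w=-11 kN/m over full span:
  M_3 = wLx/2 - wL²/12 - wx²/2 = (-11)·20·12/2 - (-11)·20²/12 - (-11)·12²/2 = -484/3 kN·m
Superposition: M = Σ M_i = -1826/15 kN·m ≈ -121.733333 kN·m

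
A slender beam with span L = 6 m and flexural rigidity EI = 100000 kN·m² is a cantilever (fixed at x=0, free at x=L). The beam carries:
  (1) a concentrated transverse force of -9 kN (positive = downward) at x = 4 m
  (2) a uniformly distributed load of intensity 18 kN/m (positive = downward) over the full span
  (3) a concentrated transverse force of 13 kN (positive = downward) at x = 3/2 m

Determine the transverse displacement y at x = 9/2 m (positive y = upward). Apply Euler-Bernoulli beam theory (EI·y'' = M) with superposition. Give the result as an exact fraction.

y(9/2) = -113811/6400000 m

Load 1 — point force P=-9 kN at a=4 m (b=L-a=2):
  y_1 = -Pa²(3x-a)/(6EI)  [x>a] = -(-9)·4²·(3·(9/2)-4)/(6·100000) = 57/25000 m
Load 2 — uniform load w=18 kN/m over full span:
  y_2 = -wx²(x²-4Lx+6L²)/(24EI) = -18·(9/2)²·((9/2)²-4·6·(9/2)+6·6²)/(24·100000) = -124659/6400000 m
Load 3 — point force P=13 kN at a=3/2 m (b=L-a=9/2):
  y_3 = -Pa²(3x-a)/(6EI)  [x>a] = -13·(3/2)²·(3·(9/2)-(3/2))/(6·100000) = -117/200000 m
Superposition: y = Σ y_i = -113811/6400000 m ≈ -0.017783 m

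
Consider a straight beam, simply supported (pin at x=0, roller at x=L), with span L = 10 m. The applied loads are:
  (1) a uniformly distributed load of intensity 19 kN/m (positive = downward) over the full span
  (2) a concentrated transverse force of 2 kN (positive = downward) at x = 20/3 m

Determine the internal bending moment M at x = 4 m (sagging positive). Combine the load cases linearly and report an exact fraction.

Load 1 — uniform load w=19 kN/m over full span:
  M_1 = wx(L-x)/2 = 19·4·(10-4)/2 = 228 kN·m
Load 2 — point force P=2 kN at a=20/3 m (b=L-a=10/3):
  M_2 = Pbx/L  [x≤a] = 2·(10/3)·4/10 = 8/3 kN·m
Superposition: M = Σ M_i = 692/3 kN·m ≈ 230.666667 kN·m

M(4) = 692/3 kN·m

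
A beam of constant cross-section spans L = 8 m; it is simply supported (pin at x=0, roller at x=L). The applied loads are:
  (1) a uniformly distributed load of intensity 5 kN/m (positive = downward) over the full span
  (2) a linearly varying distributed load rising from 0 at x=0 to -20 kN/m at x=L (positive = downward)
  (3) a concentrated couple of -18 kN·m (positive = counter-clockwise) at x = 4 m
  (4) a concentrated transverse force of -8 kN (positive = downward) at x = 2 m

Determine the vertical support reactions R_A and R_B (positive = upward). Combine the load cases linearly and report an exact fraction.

R_A = -179/12 kN, R_B = -397/12 kN

Load 1 — uniform load w=5 kN/m over full span:
  R_A = wL/2 = 5·8/2 = 20 kN
  R_B = wL/2 = 5·8/2 = 20 kN
Load 2 — triangular load w₀=-20 kN/m (0→w₀ over full span):
  R_A = w₀L/6 = (-20)·8/6 = -80/3 kN
  R_B = w₀L/3 = (-20)·8/3 = -160/3 kN
Load 3 — applied couple M₀=-18 kN·m at a=4 m (b=L-a=4):
  R_A = M₀/L = (-18)/8 = -9/4 kN
  R_B = -M₀/L = -(-18)/8 = 9/4 kN
Load 4 — point force P=-8 kN at a=2 m (b=L-a=6):
  R_A = Pb/L = (-8)·6/8 = -6 kN
  R_B = Pa/L = (-8)·2/8 = -2 kN
Superposition: R_A = -179/12 kN, R_B = -397/12 kN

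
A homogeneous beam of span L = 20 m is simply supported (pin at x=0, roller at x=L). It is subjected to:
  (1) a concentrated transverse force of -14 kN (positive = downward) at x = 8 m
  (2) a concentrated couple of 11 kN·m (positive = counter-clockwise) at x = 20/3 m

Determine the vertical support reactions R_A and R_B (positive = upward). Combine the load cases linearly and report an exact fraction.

R_A = -157/20 kN, R_B = -123/20 kN

Load 1 — point force P=-14 kN at a=8 m (b=L-a=12):
  R_A = Pb/L = (-14)·12/20 = -42/5 kN
  R_B = Pa/L = (-14)·8/20 = -28/5 kN
Load 2 — applied couple M₀=11 kN·m at a=20/3 m (b=L-a=40/3):
  R_A = M₀/L = 11/20 kN
  R_B = -M₀/L = -11/20 kN
Superposition: R_A = -157/20 kN, R_B = -123/20 kN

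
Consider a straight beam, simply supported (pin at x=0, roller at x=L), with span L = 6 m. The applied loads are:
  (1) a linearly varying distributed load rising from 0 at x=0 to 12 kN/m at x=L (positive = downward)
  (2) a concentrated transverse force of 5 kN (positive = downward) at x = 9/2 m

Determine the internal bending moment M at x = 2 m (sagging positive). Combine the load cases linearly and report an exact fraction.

Load 1 — triangular load w₀=12 kN/m (0→w₀ over full span):
  M_1 = w₀Lx/6 - w₀x³/(6L) = 12·6·2/6 - 12·2³/(6·6) = 64/3 kN·m
Load 2 — point force P=5 kN at a=9/2 m (b=L-a=3/2):
  M_2 = Pbx/L  [x≤a] = 5·(3/2)·2/6 = 5/2 kN·m
Superposition: M = Σ M_i = 143/6 kN·m ≈ 23.833333 kN·m

M(2) = 143/6 kN·m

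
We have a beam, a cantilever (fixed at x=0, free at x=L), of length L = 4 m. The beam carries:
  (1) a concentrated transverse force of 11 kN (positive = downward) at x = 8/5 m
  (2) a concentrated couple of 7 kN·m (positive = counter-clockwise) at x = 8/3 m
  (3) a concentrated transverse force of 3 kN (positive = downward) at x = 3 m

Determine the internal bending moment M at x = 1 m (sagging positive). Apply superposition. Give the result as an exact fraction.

Load 1 — point force P=11 kN at a=8/5 m (b=L-a=12/5):
  M_1 = -P(a-x)  [x≤a] = -11·((8/5)-1) = -33/5 kN·m
Load 2 — applied couple M₀=7 kN·m at a=8/3 m (b=L-a=4/3):
  M_2 = M₀  [x≤a] = 7 = 7 kN·m
Load 3 — point force P=3 kN at a=3 m (b=L-a=1):
  M_3 = -P(a-x)  [x≤a] = -3·(3-1) = -6 kN·m
Superposition: M = Σ M_i = -28/5 kN·m ≈ -5.600000 kN·m

M(1) = -28/5 kN·m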